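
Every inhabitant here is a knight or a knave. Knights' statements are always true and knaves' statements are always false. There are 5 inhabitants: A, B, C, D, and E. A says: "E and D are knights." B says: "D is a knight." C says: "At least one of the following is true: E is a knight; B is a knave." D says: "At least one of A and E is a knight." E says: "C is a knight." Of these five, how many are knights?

The unique consistent assignment is A=knight, B=knight, C=knight, D=knight, E=knight.
That has 5 knights.

5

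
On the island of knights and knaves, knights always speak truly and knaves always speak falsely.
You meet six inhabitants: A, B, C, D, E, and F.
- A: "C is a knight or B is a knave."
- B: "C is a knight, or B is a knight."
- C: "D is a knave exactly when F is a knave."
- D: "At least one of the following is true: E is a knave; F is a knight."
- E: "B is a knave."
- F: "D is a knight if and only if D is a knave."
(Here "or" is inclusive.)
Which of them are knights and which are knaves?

Since A is a knave, "C is a knight or B is a knave" needs to be false, which holds.
As a knight, B's statement "C is a knight, or B is a knight" should be True; it is.
C is a knave, so "D is a knave exactly when F is a knave" must be false — and it is.
D is a knight, and the claim "at least one of the following is true: E is a knave; F is a knight" is indeed True.
Since E is a knave, "B is a knave" needs to be false, which holds.
F is a knave, and the claim "D is a knight if and only if D is a knave" is indeed false.

Knights: B and D. Knaves: A, C, E, and F.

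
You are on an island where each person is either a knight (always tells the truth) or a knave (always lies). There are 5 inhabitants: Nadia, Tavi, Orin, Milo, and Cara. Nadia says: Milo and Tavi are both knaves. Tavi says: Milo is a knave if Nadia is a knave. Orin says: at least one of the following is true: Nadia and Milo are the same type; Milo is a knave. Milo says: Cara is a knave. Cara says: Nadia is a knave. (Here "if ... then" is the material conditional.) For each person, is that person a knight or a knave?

Knights: Tavi, Orin, and Cara. Knaves: Nadia and Milo.

Suppose Nadia is a knight. Then Nadia's statement "Milo and Tavi are both knaves" would have to be true. Checking the 16 ways to assign the others, none is consistent with every speaker.
(For instance, with Tavi=knight, Orin=knight, Milo=knave, Cara=knight, Nadia's claim "Milo and Tavi are both knaves" comes out false where it would need to be true.)
So Nadia must be a knave, making "Milo and Tavi are both knaves" false. Taking Nadia=knave, Tavi=knight, Orin=knight, Milo=knave, Cara=knight, each remaining statement checks out:
  Tavi (knight): "Milo is a knave if Nadia is a knave" — true. ✓
  Orin (knight): "at least one of the following is true: Nadia and Milo are the same type; Milo is a knave" — true. ✓
  Milo (knave): "Cara is a knave" — false. ✓
  Cara (knight): "Nadia is a knave" — true. ✓
This is the unique consistent assignment.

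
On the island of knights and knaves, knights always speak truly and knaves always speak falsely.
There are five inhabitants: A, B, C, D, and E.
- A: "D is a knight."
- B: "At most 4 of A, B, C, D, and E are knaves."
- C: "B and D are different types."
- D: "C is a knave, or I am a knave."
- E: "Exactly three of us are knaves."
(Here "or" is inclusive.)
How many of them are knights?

3

The unique consistent assignment is A=knight, B=knight, C=knave, D=knight, E=knave.
That has 3 knights.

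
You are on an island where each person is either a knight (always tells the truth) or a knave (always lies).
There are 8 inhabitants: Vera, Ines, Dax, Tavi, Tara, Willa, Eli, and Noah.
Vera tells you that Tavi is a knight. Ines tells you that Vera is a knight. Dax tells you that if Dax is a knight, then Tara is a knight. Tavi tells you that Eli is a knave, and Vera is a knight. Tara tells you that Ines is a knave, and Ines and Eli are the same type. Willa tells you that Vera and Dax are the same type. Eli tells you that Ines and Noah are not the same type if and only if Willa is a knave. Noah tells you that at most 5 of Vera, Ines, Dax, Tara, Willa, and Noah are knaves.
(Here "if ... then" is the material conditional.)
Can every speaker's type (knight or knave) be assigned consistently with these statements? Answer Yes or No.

Checking all 256 assignments, each has at least one speaker whose statement's truth value contradicts their type.

No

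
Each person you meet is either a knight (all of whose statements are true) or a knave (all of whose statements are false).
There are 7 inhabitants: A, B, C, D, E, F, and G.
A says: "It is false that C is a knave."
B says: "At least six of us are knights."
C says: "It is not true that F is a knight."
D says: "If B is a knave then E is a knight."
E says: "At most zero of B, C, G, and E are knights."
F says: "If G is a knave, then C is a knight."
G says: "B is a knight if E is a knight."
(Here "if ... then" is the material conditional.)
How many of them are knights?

2

The unique consistent assignment is A=knave, B=knave, C=knave, D=knave, E=knave, F=knight, G=knight.
That has 2 knights.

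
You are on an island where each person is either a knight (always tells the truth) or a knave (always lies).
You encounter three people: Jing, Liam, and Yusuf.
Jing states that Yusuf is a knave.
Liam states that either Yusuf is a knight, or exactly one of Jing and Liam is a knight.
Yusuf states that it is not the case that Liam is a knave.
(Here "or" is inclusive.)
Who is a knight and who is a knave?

Knights: Liam and Yusuf. Knaves: Jing.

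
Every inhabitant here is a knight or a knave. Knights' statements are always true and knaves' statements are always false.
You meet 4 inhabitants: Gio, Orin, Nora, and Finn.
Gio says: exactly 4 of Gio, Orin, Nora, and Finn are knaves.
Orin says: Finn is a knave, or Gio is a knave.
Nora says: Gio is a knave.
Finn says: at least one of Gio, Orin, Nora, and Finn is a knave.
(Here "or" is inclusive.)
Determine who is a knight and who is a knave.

Suppose Gio is a knight. Then Gio's statement "exactly 4 of Gio, Orin, Nora, and Finn are knaves" would have to be true. Checking the 8 ways to assign the others, none is consistent with every speaker.
(For instance, with Orin=knight, Nora=knight, Finn=knight, Gio's claim "exactly 4 of Gio, Orin, Nora, and Finn are knaves" comes out false where it would need to be true.)
So Gio must be a knave, making "exactly 4 of Gio, Orin, Nora, and Finn are knaves" false. Taking Gio=knave, Orin=knight, Nora=knight, Finn=knight, each remaining statement checks out:
  Orin (knight): "Finn is a knave, or Gio is a knave" — true. ✓
  Nora (knight): "Gio is a knave" — true. ✓
  Finn (knight): "at least one of Gio, Orin, Nora, and Finn is a knave" — true. ✓
This is the unique consistent assignment.

Gio is a knave, Orin is a knight, Nora is a knight, and Finn is a knight.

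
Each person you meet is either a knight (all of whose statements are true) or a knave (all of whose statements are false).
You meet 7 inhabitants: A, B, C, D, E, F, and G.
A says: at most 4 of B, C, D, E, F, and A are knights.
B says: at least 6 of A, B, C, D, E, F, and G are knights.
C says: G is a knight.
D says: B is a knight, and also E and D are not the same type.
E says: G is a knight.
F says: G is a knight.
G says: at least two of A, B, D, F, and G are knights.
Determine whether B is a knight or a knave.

B is a knave.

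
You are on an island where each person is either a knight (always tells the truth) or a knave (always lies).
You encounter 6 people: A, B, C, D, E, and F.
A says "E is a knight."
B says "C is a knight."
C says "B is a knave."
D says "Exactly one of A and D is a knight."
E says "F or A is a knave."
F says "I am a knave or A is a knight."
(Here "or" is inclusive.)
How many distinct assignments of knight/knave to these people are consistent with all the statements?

0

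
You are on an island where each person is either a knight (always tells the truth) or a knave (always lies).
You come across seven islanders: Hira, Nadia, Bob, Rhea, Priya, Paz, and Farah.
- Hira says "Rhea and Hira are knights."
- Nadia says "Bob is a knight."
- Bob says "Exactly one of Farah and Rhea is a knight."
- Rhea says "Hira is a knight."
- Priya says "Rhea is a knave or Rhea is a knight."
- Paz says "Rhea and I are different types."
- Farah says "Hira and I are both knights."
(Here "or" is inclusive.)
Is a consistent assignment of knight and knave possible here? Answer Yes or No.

Yes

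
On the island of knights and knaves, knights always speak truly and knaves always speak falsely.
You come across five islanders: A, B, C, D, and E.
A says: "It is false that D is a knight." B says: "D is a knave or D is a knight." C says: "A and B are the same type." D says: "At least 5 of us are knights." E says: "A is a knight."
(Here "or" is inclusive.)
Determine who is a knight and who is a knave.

A is a knight, B is a knight, C is a knight, D is a knave, and E is a knight.

A is a knight, and the claim "it is false that D is a knight" is indeed true.
Since B is a knight, "D is a knave or D is a knight" needs to be true, which holds.
C (knight): "A and B are the same type" — true. ✓
D is a knave, and the claim "at least 5 of us are knights" is indeed False.
E is a knight, and the claim "A is a knight" is indeed true.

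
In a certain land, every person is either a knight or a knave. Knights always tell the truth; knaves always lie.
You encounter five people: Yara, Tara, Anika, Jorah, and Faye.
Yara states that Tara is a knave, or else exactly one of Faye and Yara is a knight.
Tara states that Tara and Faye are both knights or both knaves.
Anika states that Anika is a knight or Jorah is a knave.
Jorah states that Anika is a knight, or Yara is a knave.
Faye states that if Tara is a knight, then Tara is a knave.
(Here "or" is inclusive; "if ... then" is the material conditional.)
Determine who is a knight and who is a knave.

Yara is a knight, Tara is a knave, Anika is a knight, Jorah is a knight, and Faye is a knight.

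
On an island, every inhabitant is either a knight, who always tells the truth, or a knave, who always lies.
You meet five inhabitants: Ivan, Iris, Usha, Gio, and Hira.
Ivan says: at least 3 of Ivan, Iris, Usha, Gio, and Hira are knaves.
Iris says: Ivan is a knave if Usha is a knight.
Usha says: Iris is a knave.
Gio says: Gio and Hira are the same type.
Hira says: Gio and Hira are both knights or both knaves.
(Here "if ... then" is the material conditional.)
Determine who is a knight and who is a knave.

Ivan is a knave, Iris is a knight, Usha is a knave, Gio is a knight, and Hira is a knight.

Ivan is a knave, and the claim "at least 3 of Ivan, Iris, Usha, Gio, and Hira are knaves" is indeed false.
Since Iris is a knight, "Ivan is a knave if Usha is a knight" needs to be True, which holds.
Usha is a knave; "Iris is a knave" is false, as required.
Gio (knight): "Gio and Hira are the same type" — True. ✓
Hira (knight): "Gio and Hira are both knights or both knaves" — True. ✓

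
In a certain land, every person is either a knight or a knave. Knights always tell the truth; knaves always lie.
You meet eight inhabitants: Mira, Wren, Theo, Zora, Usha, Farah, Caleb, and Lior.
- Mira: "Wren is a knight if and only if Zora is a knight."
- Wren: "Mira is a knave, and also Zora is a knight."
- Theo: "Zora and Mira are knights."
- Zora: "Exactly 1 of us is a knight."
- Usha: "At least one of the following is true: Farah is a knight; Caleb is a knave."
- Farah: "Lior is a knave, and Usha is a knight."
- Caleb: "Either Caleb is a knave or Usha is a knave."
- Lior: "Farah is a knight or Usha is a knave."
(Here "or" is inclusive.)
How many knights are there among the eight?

3

The unique consistent assignment is Mira=knight, Wren=knave, Theo=knave, Zora=knave, Usha=knave, Farah=knave, Caleb=knight, Lior=knight.
That has 3 knights.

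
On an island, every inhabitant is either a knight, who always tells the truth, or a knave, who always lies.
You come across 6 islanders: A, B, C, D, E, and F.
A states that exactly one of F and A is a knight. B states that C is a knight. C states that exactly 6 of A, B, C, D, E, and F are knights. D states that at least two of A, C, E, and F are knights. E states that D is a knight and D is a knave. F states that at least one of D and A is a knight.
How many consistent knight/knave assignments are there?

Consistent assignments:
  A=knave, B=knave, C=knave, D=knave, E=knave, F=knave

1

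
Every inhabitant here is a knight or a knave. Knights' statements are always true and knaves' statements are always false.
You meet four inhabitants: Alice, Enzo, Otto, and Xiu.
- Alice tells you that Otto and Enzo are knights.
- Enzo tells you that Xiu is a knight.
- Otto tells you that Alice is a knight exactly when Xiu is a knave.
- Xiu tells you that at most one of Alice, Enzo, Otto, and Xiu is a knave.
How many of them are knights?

0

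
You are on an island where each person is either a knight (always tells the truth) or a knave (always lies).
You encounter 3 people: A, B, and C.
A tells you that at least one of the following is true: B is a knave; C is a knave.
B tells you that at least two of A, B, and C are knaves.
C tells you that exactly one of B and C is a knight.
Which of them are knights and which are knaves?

A (knight): "at least one of the following is true: B is a knave; C is a knave" — true. ✓
B (knave): "at least two of A, B, and C are knaves" — False. ✓
C is a knight, so "exactly one of B and C is a knight" must be true — and it is.

A is a knight, B is a knave, and C is a knight.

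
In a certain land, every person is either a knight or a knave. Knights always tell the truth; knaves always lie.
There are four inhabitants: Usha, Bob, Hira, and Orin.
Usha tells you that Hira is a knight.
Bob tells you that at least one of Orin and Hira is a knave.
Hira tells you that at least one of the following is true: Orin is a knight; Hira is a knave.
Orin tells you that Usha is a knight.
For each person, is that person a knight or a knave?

Suppose Usha is a knave. Then Usha's statement "Hira is a knight" would have to be false. Checking the 8 ways to assign the others, none is consistent with every speaker.
(For instance, with Bob=knave, Hira=knight, Orin=knight, Usha's claim "Hira is a knight" comes out true where it would need to be false.)
So Usha must be a knight, making "Hira is a knight" true. Taking Usha=knight, Bob=knave, Hira=knight, Orin=knight, each remaining statement checks out:
  Bob (knave): "at least one of Orin and Hira is a knave" — false. ✓
  Hira (knight): "at least one of the following is true: Orin is a knight; Hira is a knave" — true. ✓
  Orin (knight): "Usha is a knight" — true. ✓
This is the unique consistent assignment.

Knights: Usha, Hira, and Orin. Knaves: Bob.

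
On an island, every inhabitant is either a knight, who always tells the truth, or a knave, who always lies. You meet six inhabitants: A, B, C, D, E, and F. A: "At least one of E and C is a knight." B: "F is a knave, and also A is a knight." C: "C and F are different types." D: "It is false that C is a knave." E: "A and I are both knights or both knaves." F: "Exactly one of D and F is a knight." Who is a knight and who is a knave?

A is a knight, B is a knight, C is a knave, D is a knave, E is a knight, and F is a knave.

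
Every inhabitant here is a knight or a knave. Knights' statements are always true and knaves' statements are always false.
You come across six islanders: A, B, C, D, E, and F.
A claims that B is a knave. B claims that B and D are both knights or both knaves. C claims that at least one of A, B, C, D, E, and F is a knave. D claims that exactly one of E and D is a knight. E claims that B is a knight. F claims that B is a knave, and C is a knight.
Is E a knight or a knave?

E is a knave.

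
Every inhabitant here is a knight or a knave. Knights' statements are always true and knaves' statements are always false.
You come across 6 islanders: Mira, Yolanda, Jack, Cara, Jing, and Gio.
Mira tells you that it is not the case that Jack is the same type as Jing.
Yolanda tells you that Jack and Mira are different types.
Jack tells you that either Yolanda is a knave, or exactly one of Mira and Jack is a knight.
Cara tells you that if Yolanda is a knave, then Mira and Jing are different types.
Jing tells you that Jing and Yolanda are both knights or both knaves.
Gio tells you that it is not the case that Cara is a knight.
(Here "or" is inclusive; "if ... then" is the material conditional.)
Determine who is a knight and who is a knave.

Mira is a knave, and the claim "it is not the case that Jack is the same type as Jing" is indeed false.
Yolanda (knight): "Jack and Mira are different types" — true. ✓
Jack is a knight, and the claim "either Yolanda is a knave, or exactly one of Mira and Jack is a knight" is indeed true.
Cara (knight): "if Yolanda is a knave, then Mira and Jing are different types" — true. ✓
Jing is a knight; "Jing and Yolanda are both knights or both knaves" is true, as required.
Gio is a knave; "it is not the case that Cara is a knight" is false, as required.

Mira is a knave, Yolanda is a knight, Jack is a knight, Cara is a knight, Jing is a knight, and Gio is a knave.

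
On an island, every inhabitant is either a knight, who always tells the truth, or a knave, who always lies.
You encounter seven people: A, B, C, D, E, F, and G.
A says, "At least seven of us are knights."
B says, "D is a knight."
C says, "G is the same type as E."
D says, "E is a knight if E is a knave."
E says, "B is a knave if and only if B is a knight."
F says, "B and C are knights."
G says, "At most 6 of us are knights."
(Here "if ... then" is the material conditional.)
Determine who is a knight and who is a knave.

A (knave): "at least seven of us are knights" — False. ✓
B (knave): "D is a knight" — False. ✓
C is a knave, so "G is the same type as E" must be False — and it is.
As a knave, D's statement "E is a knight if E is a knave" should be False; it is.
E is a knave, so "B is a knave if and only if B is a knight" must be False — and it is.
F is a knave, and the claim "B and C are knights" is indeed False.
G is a knight, and the claim "at most 6 of us are knights" is indeed true.

Knights: G. Knaves: A, B, C, D, E, and F.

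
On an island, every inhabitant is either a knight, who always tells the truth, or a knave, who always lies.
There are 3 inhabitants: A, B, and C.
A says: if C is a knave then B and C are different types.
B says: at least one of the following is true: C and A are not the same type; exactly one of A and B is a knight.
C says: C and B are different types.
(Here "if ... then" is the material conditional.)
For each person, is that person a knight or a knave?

A is a knave, B is a knave, and C is a knave.

Since A is a knave, "if C is a knave then B and C are different types" needs to be False, which holds.
As a knave, B's statement "at least one of the following is true: C and A are not the same type; exactly one of A and B is a knight" should be False; it is.
C is a knave, and the claim "C and B are different types" is indeed False.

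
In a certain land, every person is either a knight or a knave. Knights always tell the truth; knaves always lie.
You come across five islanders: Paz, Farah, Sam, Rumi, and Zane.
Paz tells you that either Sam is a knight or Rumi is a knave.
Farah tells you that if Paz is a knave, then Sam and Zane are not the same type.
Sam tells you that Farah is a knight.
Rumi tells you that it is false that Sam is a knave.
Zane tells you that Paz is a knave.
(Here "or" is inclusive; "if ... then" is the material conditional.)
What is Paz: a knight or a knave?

Paz is a knight.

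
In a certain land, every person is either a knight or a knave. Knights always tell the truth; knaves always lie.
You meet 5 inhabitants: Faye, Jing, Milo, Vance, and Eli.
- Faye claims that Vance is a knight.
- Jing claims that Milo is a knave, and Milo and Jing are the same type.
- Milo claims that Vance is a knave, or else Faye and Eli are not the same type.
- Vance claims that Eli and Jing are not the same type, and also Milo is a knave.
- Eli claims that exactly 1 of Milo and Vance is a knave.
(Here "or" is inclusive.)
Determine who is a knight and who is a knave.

Faye is a knave, Jing is a knave, Milo is a knight, Vance is a knave, and Eli is a knight.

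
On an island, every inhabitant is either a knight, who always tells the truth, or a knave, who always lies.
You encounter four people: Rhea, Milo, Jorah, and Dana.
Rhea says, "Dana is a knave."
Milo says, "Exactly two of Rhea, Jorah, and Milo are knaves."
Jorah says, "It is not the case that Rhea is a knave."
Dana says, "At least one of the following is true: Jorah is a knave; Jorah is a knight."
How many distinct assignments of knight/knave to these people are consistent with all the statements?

2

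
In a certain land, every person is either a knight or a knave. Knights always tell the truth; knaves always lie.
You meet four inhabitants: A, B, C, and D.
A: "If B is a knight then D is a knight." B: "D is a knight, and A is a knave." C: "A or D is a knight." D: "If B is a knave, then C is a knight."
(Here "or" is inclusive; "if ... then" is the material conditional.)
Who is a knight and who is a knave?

A is a knight, B is a knave, C is a knight, and D is a knight.

A (knight): "if B is a knight then D is a knight" — True. ✓
B is a knave, and the claim "D is a knight, and A is a knave" is indeed false.
C is a knight, and the claim "A or D is a knight" is indeed True.
D is a knight, so "if B is a knave, then C is a knight" must be True — and it is.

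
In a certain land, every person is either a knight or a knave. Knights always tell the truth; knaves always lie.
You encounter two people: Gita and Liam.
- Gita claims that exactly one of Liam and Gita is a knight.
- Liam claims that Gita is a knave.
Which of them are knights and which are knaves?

Gita is a knight and Liam is a knave.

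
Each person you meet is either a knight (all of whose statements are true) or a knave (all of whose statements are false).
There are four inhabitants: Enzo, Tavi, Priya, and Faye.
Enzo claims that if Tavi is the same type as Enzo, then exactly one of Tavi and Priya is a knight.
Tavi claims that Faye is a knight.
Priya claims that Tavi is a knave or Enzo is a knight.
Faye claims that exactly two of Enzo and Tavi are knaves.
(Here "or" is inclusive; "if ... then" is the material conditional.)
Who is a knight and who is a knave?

Enzo is a knight; "if Tavi is the same type as Enzo, then exactly one of Tavi and Priya is a knight" is true, as required.
Since Tavi is a knave, "Faye is a knight" needs to be false, which holds.
Since Priya is a knight, "Tavi is a knave or Enzo is a knight" needs to be true, which holds.
Faye (knave): "exactly two of Enzo and Tavi are knaves" — false. ✓

Enzo is a knight, Tavi is a knave, Priya is a knight, and Faye is a knave.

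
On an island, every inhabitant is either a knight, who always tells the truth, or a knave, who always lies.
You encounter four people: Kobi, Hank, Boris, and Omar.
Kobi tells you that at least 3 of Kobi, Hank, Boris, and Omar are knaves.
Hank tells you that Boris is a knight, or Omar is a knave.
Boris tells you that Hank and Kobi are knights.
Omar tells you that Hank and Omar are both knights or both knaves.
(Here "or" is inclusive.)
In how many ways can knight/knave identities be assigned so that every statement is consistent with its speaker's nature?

0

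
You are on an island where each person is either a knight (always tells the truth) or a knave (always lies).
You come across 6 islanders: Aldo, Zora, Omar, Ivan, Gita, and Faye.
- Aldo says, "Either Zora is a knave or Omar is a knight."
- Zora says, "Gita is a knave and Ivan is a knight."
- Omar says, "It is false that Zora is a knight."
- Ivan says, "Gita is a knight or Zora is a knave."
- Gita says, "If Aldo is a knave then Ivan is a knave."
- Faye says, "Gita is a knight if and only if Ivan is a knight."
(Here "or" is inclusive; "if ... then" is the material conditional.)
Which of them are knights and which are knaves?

Since Aldo is a knight, "either Zora is a knave or Omar is a knight" needs to be True, which holds.
Since Zora is a knave, "Gita is a knave and Ivan is a knight" needs to be False, which holds.
Omar (knight): "it is false that Zora is a knight" — True. ✓
Ivan is a knight; "Gita is a knight or Zora is a knave" is True, as required.
Gita is a knight, so "if Aldo is a knave then Ivan is a knave" must be True — and it is.
Faye is a knight, so "Gita is a knight if and only if Ivan is a knight" must be True — and it is.

Knights: Aldo, Omar, Ivan, Gita, and Faye. Knaves: Zora.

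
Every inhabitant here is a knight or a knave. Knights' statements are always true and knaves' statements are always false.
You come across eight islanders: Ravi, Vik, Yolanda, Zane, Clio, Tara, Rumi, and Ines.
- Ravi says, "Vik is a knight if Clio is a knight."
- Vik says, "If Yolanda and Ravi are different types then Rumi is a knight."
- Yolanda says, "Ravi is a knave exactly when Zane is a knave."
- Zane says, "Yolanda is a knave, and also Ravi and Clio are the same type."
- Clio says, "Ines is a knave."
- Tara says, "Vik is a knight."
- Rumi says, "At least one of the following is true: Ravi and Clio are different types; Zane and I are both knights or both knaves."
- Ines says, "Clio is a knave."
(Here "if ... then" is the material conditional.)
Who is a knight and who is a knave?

Ravi is a knight, so "Vik is a knight if Clio is a knight" must be True — and it is.
As a knight, Vik's statement "if Yolanda and Ravi are different types then Rumi is a knight" should be True; it is.
As a knave, Yolanda's statement "Ravi is a knave exactly when Zane is a knave" should be False; it is.
Zane (knave): "Yolanda is a knave, and also Ravi and Clio are the same type" — False. ✓
Clio is a knave, so "Ines is a knave" must be False — and it is.
Tara is a knight, so "Vik is a knight" must be True — and it is.
As a knight, Rumi's statement "at least one of the following is true: Ravi and Clio are different types; Zane and I are both knights or both knaves" should be True; it is.
Ines is a knight; "Clio is a knave" is True, as required.

Knights: Ravi, Vik, Tara, Rumi, and Ines. Knaves: Yolanda, Zane, and Clio.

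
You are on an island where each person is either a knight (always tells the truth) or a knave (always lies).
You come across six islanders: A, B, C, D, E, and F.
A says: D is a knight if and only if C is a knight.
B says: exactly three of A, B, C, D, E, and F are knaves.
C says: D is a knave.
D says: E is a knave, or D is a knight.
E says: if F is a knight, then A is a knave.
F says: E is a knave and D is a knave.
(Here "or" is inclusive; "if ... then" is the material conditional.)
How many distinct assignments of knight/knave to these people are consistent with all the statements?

Consistent assignments:
  A=knave, B=knight, C=knight, D=knave, E=knight, F=knave
  A=knave, B=knight, C=knave, D=knight, E=knight, F=knave
  A=knave, B=knave, C=knight, D=knave, E=knight, F=knave
  A=knave, B=knave, C=knave, D=knight, E=knight, F=knave

4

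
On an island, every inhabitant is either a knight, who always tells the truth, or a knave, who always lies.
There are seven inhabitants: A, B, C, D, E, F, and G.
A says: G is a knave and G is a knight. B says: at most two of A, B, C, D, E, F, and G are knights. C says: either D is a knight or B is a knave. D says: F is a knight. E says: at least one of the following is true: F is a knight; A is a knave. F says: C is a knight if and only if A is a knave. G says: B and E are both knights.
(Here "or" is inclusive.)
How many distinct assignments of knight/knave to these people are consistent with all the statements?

1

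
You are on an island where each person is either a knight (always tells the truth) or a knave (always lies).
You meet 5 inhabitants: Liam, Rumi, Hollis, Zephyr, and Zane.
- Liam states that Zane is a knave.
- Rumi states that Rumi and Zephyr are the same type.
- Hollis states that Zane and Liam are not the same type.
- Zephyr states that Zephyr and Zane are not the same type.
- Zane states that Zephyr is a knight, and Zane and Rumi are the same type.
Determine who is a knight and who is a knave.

Knights: Liam, Rumi, Hollis, and Zephyr. Knaves: Zane.

Liam is a knight, so "Zane is a knave" must be true — and it is.
Since Rumi is a knight, "Rumi and Zephyr are the same type" needs to be true, which holds.
Hollis is a knight, so "Zane and Liam are not the same type" must be true — and it is.
Since Zephyr is a knight, "Zephyr and Zane are not the same type" needs to be true, which holds.
Zane is a knave, and the claim "Zephyr is a knight, and Zane and Rumi are the same type" is indeed false.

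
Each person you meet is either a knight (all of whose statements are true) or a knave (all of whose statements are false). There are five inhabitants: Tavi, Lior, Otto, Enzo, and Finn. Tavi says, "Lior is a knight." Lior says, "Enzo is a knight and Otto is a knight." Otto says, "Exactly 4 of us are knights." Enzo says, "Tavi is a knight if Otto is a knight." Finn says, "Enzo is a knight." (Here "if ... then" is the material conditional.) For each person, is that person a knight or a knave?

Tavi is a knave, Lior is a knave, Otto is a knave, Enzo is a knight, and Finn is a knight.

Suppose Tavi is a knight. Then Tavi's statement "Lior is a knight" would have to be true. Checking the 16 ways to assign the others, none is consistent with every speaker.
(For instance, with Lior=knave, Otto=knave, Enzo=knight, Finn=knight, Tavi's claim "Lior is a knight" comes out false where it would need to be true.)
So Tavi must be a knave, making "Lior is a knight" false. Taking Tavi=knave, Lior=knave, Otto=knave, Enzo=knight, Finn=knight, each remaining statement checks out:
  Lior (knave): "Enzo is a knight and Otto is a knight" — false. ✓
  Otto (knave): "exactly 4 of us are knights" — false. ✓
  Enzo (knight): "Tavi is a knight if Otto is a knight" — true. ✓
  Finn (knight): "Enzo is a knight" — true. ✓
This is the unique consistent assignment.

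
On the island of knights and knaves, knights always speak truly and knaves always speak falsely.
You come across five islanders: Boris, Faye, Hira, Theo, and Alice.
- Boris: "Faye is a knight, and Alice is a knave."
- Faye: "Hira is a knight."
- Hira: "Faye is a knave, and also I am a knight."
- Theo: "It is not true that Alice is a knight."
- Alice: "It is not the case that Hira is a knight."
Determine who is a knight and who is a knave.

As a knave, Boris's statement "Faye is a knight, and Alice is a knave" should be False; it is.
As a knave, Faye's statement "Hira is a knight" should be False; it is.
Hira (knave): "Faye is a knave, and also I am a knight" — False. ✓
As a knave, Theo's statement "it is not true that Alice is a knight" should be False; it is.
Alice is a knight, so "it is not the case that Hira is a knight" must be True — and it is.

Knights: Alice. Knaves: Boris, Faye, Hira, and Theo.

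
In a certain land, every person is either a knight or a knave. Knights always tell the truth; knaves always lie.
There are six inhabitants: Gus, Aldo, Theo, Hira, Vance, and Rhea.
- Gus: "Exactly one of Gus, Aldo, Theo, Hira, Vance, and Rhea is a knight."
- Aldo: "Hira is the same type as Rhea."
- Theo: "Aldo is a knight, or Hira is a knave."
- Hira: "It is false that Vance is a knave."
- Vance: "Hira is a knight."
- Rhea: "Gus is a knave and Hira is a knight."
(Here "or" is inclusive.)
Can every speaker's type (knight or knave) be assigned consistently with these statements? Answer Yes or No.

One consistent assignment: Gus=knave, Aldo=knight, Theo=knight, Hira=knight, Vance=knight, Rhea=knight.

Yes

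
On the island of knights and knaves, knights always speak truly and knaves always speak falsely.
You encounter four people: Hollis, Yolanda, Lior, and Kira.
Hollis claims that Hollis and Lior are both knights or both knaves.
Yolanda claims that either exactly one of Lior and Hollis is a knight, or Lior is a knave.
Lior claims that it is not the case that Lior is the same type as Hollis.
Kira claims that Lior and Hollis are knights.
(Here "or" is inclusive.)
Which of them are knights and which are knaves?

Knights: Yolanda and Lior. Knaves: Hollis and Kira.

Hollis (knave): "Hollis and Lior are both knights or both knaves" — false. ✓
Since Yolanda is a knight, "either exactly one of Lior and Hollis is a knight, or Lior is a knave" needs to be true, which holds.
Lior is a knight, so "it is not the case that Lior is the same type as Hollis" must be true — and it is.
Kira is a knave; "Lior and Hollis are knights" is false, as required.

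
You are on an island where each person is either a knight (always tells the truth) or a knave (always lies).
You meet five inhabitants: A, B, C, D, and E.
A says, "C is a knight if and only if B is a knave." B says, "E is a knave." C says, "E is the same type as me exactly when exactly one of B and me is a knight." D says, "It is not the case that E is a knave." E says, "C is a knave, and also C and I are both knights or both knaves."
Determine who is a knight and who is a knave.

Suppose A is a knight. Then A's statement "C is a knight if and only if B is a knave" would have to be true. Checking the 16 ways to assign the others, none is consistent with every speaker.
(For instance, with B=knight, C=knight, D=knave, E=knave, A's claim "C is a knight if and only if B is a knave" comes out false where it would need to be true.)
So A must be a knave, making "C is a knight if and only if B is a knave" false. Taking A=knave, B=knight, C=knight, D=knave, E=knave, each remaining statement checks out:
  B (knight): "E is a knave" — true. ✓
  C (knight): "E is the same type as me exactly when exactly one of B and me is a knight" — true. ✓
  D (knave): "it is not the case that E is a knave" — false. ✓
  E (knave): "C is a knave, and also C and I are both knights or both knaves" — false. ✓
This is the unique consistent assignment.

A is a knave, B is a knight, C is a knight, D is a knave, and E is a knave.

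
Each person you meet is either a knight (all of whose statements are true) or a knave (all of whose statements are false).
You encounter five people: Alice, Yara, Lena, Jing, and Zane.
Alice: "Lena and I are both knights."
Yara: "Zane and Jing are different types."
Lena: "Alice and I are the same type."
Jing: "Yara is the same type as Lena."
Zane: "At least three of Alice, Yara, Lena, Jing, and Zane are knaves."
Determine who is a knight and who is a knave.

Suppose Alice is a knave. Then Alice's statement "Lena and I are both knights" would have to be false. Checking the 16 ways to assign the others, none is consistent with every speaker.
(For instance, with Yara=knight, Lena=knight, Jing=knight, Zane=knave, Lena's claim "Alice and I are the same type" comes out false where it would need to be true.)
So Alice must be a knight, making "Lena and I are both knights" true. Taking Alice=knight, Yara=knight, Lena=knight, Jing=knight, Zane=knave, each remaining statement checks out:
  Yara (knight): "Zane and Jing are different types" — true. ✓
  Lena (knight): "Alice and I are the same type" — true. ✓
  Jing (knight): "Yara is the same type as Lena" — true. ✓
  Zane (knave): "at least three of Alice, Yara, Lena, Jing, and Zane are knaves" — false. ✓
This is the unique consistent assignment.

Knights: Alice, Yara, Lena, and Jing. Knaves: Zane.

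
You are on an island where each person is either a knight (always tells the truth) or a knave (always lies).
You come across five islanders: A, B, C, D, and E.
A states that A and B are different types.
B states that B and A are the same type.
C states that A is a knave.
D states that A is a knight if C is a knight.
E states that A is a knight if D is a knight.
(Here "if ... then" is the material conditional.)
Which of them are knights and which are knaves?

Knights: A, D, and E. Knaves: B and C.

Since A is a knight, "A and B are different types" needs to be True, which holds.
Since B is a knave, "B and A are the same type" needs to be False, which holds.
As a knave, C's statement "A is a knave" should be False; it is.
D is a knight, so "A is a knight if C is a knight" must be True — and it is.
E is a knight, and the claim "A is a knight if D is a knight" is indeed True.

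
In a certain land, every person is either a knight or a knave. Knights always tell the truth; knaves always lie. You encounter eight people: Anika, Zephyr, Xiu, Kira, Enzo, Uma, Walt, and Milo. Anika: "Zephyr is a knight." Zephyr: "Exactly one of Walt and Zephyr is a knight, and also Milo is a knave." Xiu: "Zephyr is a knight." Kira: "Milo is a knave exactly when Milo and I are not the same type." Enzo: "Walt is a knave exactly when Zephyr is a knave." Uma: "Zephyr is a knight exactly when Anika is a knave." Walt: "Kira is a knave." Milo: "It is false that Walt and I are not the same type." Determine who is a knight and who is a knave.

Anika is a knave, Zephyr is a knave, Xiu is a knave, Kira is a knave, Enzo is a knave, Uma is a knave, Walt is a knight, and Milo is a knight.

Since Anika is a knave, "Zephyr is a knight" needs to be false, which holds.
Zephyr (knave): "exactly one of Walt and Zephyr is a knight, and also Milo is a knave" — false. ✓
Since Xiu is a knave, "Zephyr is a knight" needs to be false, which holds.
As a knave, Kira's statement "Milo is a knave exactly when Milo and I are not the same type" should be false; it is.
Enzo is a knave; "Walt is a knave exactly when Zephyr is a knave" is false, as required.
As a knave, Uma's statement "Zephyr is a knight exactly when Anika is a knave" should be false; it is.
Walt is a knight; "Kira is a knave" is True, as required.
As a knight, Milo's statement "it is false that Walt and I are not the same type" should be True; it is.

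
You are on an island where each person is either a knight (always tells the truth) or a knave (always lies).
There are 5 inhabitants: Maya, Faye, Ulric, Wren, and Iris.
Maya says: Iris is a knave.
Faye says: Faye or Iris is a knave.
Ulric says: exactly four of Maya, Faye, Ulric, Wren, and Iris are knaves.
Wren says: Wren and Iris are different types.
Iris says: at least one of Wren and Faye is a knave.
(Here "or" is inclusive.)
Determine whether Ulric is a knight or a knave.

Ulric is a knave.

Consistent assignments: {Maya=knight, Faye=knight, Ulric=knave, Wren=knight, Iris=knave}
In every consistent assignment, Ulric is a knave.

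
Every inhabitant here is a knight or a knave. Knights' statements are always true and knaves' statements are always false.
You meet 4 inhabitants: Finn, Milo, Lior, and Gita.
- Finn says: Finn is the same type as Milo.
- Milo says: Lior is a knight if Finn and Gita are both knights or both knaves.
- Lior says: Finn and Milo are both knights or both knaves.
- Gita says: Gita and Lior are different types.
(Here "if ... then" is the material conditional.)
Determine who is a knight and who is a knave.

Finn is a knave, and the claim "Finn is the same type as Milo" is indeed False.
Milo is a knight, and the claim "Lior is a knight if Finn and Gita are both knights or both knaves" is indeed True.
As a knave, Lior's statement "Finn and Milo are both knights or both knaves" should be False; it is.
Gita is a knight, and the claim "Gita and Lior are different types" is indeed True.

Knights: Milo and Gita. Knaves: Finn and Lior.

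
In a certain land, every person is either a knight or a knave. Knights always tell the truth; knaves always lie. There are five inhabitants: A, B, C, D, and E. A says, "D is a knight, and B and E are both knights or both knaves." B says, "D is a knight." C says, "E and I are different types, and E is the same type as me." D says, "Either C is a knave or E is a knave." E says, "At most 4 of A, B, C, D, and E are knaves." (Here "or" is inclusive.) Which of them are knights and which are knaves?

Knights: A, B, D, and E. Knaves: C.

A is a knight, and the claim "D is a knight, and B and E are both knights or both knaves" is indeed True.
Since B is a knight, "D is a knight" needs to be True, which holds.
C is a knave, and the claim "E and I are different types, and E is the same type as me" is indeed False.
D is a knight, so "either C is a knave or E is a knave" must be True — and it is.
Since E is a knight, "at most 4 of A, B, C, D, and E are knaves" needs to be True, which holds.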